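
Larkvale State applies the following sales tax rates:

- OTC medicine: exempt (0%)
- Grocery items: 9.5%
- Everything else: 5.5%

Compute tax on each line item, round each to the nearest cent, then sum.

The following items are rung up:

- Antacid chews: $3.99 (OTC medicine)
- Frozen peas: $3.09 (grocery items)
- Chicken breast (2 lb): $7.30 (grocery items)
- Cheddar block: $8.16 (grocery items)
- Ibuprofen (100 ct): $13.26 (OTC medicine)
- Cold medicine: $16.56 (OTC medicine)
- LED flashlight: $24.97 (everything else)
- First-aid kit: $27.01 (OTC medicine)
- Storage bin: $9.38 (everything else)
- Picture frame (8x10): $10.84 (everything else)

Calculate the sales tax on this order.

$4.25

Antacid chews $3.99: OTC medicine → 0% → $0.00
Frozen peas $3.09: grocery items → 9.5% → $0.29
Chicken breast (2 lb) $7.30: grocery items → 9.5% → $0.69
Cheddar block $8.16: grocery items → 9.5% → $0.78
Ibuprofen (100 ct) $13.26: OTC medicine → 0% → $0.00
Cold medicine $16.56: OTC medicine → 0% → $0.00
LED flashlight $24.97: everything else → 5.5% → $1.37
First-aid kit $27.01: OTC medicine → 0% → $0.00
Storage bin $9.38: everything else → 5.5% → $0.52
Picture frame (8x10) $10.84: everything else → 5.5% → $0.60
Total tax = $0.29 + $0.69 + $0.78 + $1.37 + $0.52 + $0.60 = $4.25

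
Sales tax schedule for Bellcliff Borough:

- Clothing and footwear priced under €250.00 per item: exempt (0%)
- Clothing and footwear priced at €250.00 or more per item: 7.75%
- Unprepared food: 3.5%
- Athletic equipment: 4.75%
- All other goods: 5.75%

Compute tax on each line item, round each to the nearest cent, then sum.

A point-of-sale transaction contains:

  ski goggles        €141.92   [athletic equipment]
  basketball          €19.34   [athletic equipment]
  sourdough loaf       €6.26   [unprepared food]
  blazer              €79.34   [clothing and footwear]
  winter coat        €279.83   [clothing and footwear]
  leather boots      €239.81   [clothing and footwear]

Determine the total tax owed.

€29.57

Ski goggles €141.92: athletic equipment → 4.75% → €6.74
Basketball €19.34: athletic equipment → 4.75% → €0.92
Sourdough loaf €6.26: unprepared food → 3.5% → €0.22
Blazer €79.34: clothing and footwear, under €250.00 → 0% → €0.00
Winter coat €279.83: clothing and footwear, €250.00 or more → 7.75% → €21.69
Leather boots €239.81: clothing and footwear, under €250.00 → 0% → €0.00
Total tax = €6.74 + €0.92 + €0.22 + €21.69 = €29.57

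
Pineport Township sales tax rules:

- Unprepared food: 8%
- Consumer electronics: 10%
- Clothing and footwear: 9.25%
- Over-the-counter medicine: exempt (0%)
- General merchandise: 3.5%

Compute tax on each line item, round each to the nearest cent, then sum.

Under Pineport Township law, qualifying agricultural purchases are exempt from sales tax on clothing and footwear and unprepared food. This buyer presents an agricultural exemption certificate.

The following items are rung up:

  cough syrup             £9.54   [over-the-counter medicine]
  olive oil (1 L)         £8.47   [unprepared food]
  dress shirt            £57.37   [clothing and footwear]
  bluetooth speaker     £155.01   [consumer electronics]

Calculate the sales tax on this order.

£15.50

Cough syrup £9.54: over-the-counter medicine → 0% → £0.00
Olive oil (1 L) £8.47: unprepared food, buyer-exempt → 0% → £0.00
Dress shirt £57.37: clothing and footwear, buyer-exempt → 0% → £0.00
Bluetooth speaker £155.01: consumer electronics → 10% → £15.50
Total tax = £15.50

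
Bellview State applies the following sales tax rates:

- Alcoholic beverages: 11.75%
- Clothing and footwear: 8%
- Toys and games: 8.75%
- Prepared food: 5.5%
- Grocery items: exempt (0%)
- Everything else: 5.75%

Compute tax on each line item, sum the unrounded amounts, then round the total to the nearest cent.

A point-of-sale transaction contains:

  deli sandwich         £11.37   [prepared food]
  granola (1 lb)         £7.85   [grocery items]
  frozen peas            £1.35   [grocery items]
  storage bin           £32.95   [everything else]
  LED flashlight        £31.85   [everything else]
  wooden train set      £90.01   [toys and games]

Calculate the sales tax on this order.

Deli sandwich £11.37: prepared food → 5.5% → £0.62535
Granola (1 lb) £7.85: grocery items → 0% → £0.00
Frozen peas £1.35: grocery items → 0% → £0.00
Storage bin £32.95: everything else → 5.75% → £1.894625
LED flashlight £31.85: everything else → 5.75% → £1.831375
Wooden train set £90.01: toys and games → 8.75% → £7.875875
Unrounded tax sum = £12.227225 → £12.23

£12.23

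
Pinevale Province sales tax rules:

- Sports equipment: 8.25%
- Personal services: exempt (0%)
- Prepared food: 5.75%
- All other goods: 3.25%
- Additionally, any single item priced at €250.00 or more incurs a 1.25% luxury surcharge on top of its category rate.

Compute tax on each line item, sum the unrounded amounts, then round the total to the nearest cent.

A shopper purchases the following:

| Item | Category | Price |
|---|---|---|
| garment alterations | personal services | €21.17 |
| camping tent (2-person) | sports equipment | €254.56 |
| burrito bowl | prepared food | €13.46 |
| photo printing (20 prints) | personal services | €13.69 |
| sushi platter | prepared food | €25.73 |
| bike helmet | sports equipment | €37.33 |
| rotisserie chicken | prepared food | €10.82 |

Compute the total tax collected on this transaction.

€30.14

Garment alterations €21.17: personal services → 0% → €0.00
Camping tent (2-person) €254.56: sports equipment → 8.25% + 1.25% surcharge = 9.5% → €24.1832
Burrito bowl €13.46: prepared food → 5.75% → €0.77395
Photo printing (20 prints) €13.69: personal services → 0% → €0.00
Sushi platter €25.73: prepared food → 5.75% → €1.479475
Bike helmet €37.33: sports equipment → 8.25% → €3.079725
Rotisserie chicken €10.82: prepared food → 5.75% → €0.62215
Unrounded tax sum = €30.1385 → €30.14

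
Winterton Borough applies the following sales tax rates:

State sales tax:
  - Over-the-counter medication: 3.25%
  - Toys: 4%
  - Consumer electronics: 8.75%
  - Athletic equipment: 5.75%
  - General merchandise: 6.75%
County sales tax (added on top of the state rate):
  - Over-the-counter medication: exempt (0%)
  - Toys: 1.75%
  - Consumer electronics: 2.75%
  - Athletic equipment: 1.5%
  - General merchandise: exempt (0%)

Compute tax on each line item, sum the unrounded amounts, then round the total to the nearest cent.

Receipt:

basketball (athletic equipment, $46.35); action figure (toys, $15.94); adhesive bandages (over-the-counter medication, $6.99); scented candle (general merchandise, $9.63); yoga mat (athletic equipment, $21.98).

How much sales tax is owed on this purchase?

Basketball $46.35: athletic equipment → 5.75% + 1.5% county = 7.25% → $3.360375
Action figure $15.94: toys → 4% + 1.75% county = 5.75% → $0.91655
Adhesive bandages $6.99: over-the-counter medication → 3.25% + 0% county = 3.25% → $0.227175
Scented candle $9.63: general merchandise → 6.75% + 0% county = 6.75% → $0.650025
Yoga mat $21.98: athletic equipment → 5.75% + 1.5% county = 7.25% → $1.59355
Unrounded tax sum = $6.747675 → $6.75

$6.75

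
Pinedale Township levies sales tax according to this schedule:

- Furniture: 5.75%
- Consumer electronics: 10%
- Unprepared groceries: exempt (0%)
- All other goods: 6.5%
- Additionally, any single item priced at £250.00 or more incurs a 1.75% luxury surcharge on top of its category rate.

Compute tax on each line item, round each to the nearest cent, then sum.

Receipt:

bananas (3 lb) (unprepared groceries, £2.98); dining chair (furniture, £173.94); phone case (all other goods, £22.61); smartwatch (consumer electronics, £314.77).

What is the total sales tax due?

£48.46

Bananas (3 lb) £2.98: unprepared groceries → 0% → £0.00
Dining chair £173.94: furniture → 5.75% → £10.00
Phone case £22.61: all other goods → 6.5% → £1.47
Smartwatch £314.77: consumer electronics → 10% + 1.75% surcharge = 11.75% → £36.99
Total tax = £10.00 + £1.47 + £36.99 = £48.46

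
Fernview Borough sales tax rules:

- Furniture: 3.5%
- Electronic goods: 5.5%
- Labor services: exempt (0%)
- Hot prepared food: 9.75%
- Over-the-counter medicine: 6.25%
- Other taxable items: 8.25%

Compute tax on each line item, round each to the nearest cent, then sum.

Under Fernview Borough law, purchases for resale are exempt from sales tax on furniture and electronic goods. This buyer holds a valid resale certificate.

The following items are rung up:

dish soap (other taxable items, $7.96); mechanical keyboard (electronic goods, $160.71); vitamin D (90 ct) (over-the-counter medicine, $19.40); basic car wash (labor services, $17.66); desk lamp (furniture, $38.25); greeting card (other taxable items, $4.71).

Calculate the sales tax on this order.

Dish soap $7.96: other taxable items → 8.25% → $0.66
Mechanical keyboard $160.71: electronic goods, buyer-exempt → 0% → $0.00
Vitamin D (90 ct) $19.40: over-the-counter medicine → 6.25% → $1.21
Basic car wash $17.66: labor services → 0% → $0.00
Desk lamp $38.25: furniture, buyer-exempt → 0% → $0.00
Greeting card $4.71: other taxable items → 8.25% → $0.39
Total tax = $0.66 + $1.21 + $0.39 = $2.26

$2.26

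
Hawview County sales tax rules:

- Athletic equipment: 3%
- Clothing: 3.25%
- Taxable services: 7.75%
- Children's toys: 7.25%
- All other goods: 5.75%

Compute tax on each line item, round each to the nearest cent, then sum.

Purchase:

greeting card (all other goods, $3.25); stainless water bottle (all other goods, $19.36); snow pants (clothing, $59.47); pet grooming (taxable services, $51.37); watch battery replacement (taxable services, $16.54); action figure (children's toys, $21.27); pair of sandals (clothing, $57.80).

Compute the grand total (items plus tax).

Greeting card $3.25: all other goods → 5.75% → $0.19
Stainless water bottle $19.36: all other goods → 5.75% → $1.11
Snow pants $59.47: clothing → 3.25% → $1.93
Pet grooming $51.37: taxable services → 7.75% → $3.98
Watch battery replacement $16.54: taxable services → 7.75% → $1.28
Action figure $21.27: children's toys → 7.25% → $1.54
Pair of sandals $57.80: clothing → 3.25% → $1.88
Subtotal = $229.06; tax = $11.91; total due = $240.97

$240.97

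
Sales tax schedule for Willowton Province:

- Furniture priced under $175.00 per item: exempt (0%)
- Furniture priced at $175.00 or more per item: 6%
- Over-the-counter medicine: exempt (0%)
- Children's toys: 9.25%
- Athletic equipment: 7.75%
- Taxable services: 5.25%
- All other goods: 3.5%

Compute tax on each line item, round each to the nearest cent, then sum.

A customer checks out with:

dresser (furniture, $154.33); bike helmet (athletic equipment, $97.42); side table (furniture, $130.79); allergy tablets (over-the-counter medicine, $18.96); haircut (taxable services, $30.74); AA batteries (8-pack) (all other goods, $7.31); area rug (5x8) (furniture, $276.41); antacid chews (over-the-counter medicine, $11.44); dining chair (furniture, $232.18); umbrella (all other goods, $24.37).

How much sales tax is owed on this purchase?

$40.78

Dresser $154.33: furniture, under $175.00 → 0% → $0.00
Bike helmet $97.42: athletic equipment → 7.75% → $7.55
Side table $130.79: furniture, under $175.00 → 0% → $0.00
Allergy tablets $18.96: over-the-counter medicine → 0% → $0.00
Haircut $30.74: taxable services → 5.25% → $1.61
AA batteries (8-pack) $7.31: all other goods → 3.5% → $0.26
Area rug (5x8) $276.41: furniture, $175.00 or more → 6% → $16.58
Antacid chews $11.44: over-the-counter medicine → 0% → $0.00
Dining chair $232.18: furniture, $175.00 or more → 6% → $13.93
Umbrella $24.37: all other goods → 3.5% → $0.85
Total tax = $7.55 + $1.61 + $0.26 + $16.58 + $13.93 + $0.85 = $40.78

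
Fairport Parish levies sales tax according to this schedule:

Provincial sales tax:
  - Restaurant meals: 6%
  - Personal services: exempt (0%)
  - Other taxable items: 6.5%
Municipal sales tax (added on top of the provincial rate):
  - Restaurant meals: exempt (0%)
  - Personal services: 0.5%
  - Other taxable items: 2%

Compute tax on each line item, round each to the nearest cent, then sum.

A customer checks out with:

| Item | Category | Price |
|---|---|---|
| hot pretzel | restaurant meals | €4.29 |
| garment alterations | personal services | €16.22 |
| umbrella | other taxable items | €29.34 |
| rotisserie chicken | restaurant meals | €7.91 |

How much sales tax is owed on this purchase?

€3.30

Hot pretzel €4.29: restaurant meals → 6% + 0% municipal = 6% → €0.26
Garment alterations €16.22: personal services → 0% + 0.5% municipal = 0.5% → €0.08
Umbrella €29.34: other taxable items → 6.5% + 2% municipal = 8.5% → €2.49
Rotisserie chicken €7.91: restaurant meals → 6% + 0% municipal = 6% → €0.47
Total tax = €0.26 + €0.08 + €2.49 + €0.47 = €3.30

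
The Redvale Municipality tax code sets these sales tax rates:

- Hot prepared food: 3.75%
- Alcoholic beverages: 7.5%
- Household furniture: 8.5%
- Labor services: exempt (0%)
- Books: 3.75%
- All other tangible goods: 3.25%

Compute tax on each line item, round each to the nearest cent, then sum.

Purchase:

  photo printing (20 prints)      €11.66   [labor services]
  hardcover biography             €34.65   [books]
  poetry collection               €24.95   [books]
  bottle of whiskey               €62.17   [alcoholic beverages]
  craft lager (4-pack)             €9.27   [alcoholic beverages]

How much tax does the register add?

€7.60

Photo printing (20 prints) €11.66: labor services → 0% → €0.00
Hardcover biography €34.65: books → 3.75% → €1.30
Poetry collection €24.95: books → 3.75% → €0.94
Bottle of whiskey €62.17: alcoholic beverages → 7.5% → €4.66
Craft lager (4-pack) €9.27: alcoholic beverages → 7.5% → €0.70
Total tax = €1.30 + €0.94 + €4.66 + €0.70 = €7.60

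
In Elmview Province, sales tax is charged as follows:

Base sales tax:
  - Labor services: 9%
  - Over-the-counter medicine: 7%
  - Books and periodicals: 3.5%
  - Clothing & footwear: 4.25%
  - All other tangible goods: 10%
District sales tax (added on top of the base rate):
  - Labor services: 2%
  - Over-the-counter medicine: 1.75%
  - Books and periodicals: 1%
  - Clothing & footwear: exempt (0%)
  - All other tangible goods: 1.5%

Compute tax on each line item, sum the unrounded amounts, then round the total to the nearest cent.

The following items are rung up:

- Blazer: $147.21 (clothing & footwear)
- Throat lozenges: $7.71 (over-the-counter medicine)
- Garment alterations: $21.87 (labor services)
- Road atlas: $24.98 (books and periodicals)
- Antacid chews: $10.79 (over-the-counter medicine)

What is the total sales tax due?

Blazer $147.21: clothing & footwear → 4.25% + 0% district = 4.25% → $6.256425
Throat lozenges $7.71: over-the-counter medicine → 7% + 1.75% district = 8.75% → $0.674625
Garment alterations $21.87: labor services → 9% + 2% district = 11% → $2.4057
Road atlas $24.98: books and periodicals → 3.5% + 1% district = 4.5% → $1.1241
Antacid chews $10.79: over-the-counter medicine → 7% + 1.75% district = 8.75% → $0.944125
Unrounded tax sum = $11.404975 → $11.40

$11.40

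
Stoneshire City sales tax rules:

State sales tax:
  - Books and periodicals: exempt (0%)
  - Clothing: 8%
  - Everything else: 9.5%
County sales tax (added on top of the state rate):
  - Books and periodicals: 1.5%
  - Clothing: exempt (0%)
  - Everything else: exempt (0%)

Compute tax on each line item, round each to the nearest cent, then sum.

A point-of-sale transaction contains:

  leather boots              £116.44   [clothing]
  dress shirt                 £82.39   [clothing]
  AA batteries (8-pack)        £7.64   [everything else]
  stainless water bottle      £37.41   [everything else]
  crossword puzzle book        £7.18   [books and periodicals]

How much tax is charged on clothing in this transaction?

£15.91

Leather boots £116.44: clothing → 8% + 0% county = 8% → £9.32
Dress shirt £82.39: clothing → 8% + 0% county = 8% → £6.59
Tax on clothing = £9.32 + £6.59 = £15.91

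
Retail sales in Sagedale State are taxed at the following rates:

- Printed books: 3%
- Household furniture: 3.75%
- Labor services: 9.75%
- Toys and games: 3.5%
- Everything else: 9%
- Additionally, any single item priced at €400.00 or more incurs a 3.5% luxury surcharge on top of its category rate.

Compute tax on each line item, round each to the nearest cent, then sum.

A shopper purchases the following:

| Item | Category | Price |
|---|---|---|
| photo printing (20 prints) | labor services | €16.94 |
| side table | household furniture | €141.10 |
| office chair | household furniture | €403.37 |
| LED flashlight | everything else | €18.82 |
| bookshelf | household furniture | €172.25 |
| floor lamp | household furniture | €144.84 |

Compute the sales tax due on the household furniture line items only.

€46.42

Side table €141.10: household furniture → 3.75% → €5.29
Office chair €403.37: household furniture → 3.75% + 3.5% surcharge = 7.25% → €29.24
Bookshelf €172.25: household furniture → 3.75% → €6.46
Floor lamp €144.84: household furniture → 3.75% → €5.43
Tax on household furniture = €5.29 + €29.24 + €6.46 + €5.43 = €46.42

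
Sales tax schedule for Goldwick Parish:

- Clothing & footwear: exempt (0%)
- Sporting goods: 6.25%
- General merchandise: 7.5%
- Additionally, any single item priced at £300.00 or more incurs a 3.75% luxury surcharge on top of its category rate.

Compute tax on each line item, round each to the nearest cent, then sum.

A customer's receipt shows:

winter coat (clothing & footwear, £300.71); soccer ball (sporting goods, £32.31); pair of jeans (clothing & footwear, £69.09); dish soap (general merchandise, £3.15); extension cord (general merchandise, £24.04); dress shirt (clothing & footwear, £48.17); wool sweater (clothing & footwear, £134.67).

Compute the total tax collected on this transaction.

£15.34

Winter coat £300.71: clothing & footwear → 0% + 3.75% surcharge = 3.75% → £11.28
Soccer ball £32.31: sporting goods → 6.25% → £2.02
Pair of jeans £69.09: clothing & footwear → 0% → £0.00
Dish soap £3.15: general merchandise → 7.5% → £0.24
Extension cord £24.04: general merchandise → 7.5% → £1.80
Dress shirt £48.17: clothing & footwear → 0% → £0.00
Wool sweater £134.67: clothing & footwear → 0% → £0.00
Total tax = £11.28 + £2.02 + £0.24 + £1.80 = £15.34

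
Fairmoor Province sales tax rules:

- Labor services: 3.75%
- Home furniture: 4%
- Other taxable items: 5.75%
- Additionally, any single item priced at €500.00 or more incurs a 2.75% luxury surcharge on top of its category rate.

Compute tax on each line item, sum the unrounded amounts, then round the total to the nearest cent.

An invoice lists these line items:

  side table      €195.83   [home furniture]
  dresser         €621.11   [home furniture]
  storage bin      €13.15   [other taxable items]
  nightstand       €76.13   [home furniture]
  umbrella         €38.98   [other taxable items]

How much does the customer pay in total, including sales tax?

Side table €195.83: home furniture → 4% → €7.8332
Dresser €621.11: home furniture → 4% + 2.75% surcharge = 6.75% → €41.924925
Storage bin €13.15: other taxable items → 5.75% → €0.756125
Nightstand €76.13: home furniture → 4% → €3.0452
Umbrella €38.98: other taxable items → 5.75% → €2.24135
Subtotal = €945.20; unrounded tax = €55.8008 → €55.80; total due = €1001.00

€1001.00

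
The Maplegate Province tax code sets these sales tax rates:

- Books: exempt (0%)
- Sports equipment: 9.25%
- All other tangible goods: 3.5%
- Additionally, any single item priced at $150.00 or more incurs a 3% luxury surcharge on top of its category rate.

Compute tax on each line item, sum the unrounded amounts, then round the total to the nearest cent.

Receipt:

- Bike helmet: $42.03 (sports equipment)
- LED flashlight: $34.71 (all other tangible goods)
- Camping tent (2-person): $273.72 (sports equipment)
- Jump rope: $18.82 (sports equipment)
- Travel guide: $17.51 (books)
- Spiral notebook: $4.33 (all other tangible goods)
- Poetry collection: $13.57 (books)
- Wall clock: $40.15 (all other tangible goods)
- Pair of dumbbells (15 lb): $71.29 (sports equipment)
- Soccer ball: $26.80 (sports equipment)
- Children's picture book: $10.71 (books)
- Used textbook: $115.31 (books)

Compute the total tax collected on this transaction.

$51.00

Bike helmet $42.03: sports equipment → 9.25% → $3.887775
LED flashlight $34.71: all other tangible goods → 3.5% → $1.21485
Camping tent (2-person) $273.72: sports equipment → 9.25% + 3% surcharge = 12.25% → $33.5307
Jump rope $18.82: sports equipment → 9.25% → $1.74085
Travel guide $17.51: books → 0% → $0.00
Spiral notebook $4.33: all other tangible goods → 3.5% → $0.15155
Poetry collection $13.57: books → 0% → $0.00
Wall clock $40.15: all other tangible goods → 3.5% → $1.40525
Pair of dumbbells (15 lb) $71.29: sports equipment → 9.25% → $6.594325
Soccer ball $26.80: sports equipment → 9.25% → $2.479
Children's picture book $10.71: books → 0% → $0.00
Used textbook $115.31: books → 0% → $0.00
Unrounded tax sum = $51.0043 → $51.00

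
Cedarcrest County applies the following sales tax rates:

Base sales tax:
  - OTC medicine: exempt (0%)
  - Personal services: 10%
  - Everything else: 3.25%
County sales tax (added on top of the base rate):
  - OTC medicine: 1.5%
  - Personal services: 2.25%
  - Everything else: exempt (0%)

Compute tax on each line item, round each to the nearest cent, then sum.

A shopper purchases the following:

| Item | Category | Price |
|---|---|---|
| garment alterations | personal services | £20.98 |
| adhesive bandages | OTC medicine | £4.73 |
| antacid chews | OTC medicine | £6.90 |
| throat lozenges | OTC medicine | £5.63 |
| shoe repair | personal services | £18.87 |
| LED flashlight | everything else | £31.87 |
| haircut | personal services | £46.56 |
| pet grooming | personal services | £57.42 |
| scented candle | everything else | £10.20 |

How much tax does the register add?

£19.23

Garment alterations £20.98: personal services → 10% + 2.25% county = 12.25% → £2.57
Adhesive bandages £4.73: OTC medicine → 0% + 1.5% county = 1.5% → £0.07
Antacid chews £6.90: OTC medicine → 0% + 1.5% county = 1.5% → £0.10
Throat lozenges £5.63: OTC medicine → 0% + 1.5% county = 1.5% → £0.08
Shoe repair £18.87: personal services → 10% + 2.25% county = 12.25% → £2.31
LED flashlight £31.87: everything else → 3.25% + 0% county = 3.25% → £1.04
Haircut £46.56: personal services → 10% + 2.25% county = 12.25% → £5.70
Pet grooming £57.42: personal services → 10% + 2.25% county = 12.25% → £7.03
Scented candle £10.20: everything else → 3.25% + 0% county = 3.25% → £0.33
Total tax = £2.57 + £0.07 + £0.10 + £0.08 + £2.31 + £1.04 + £5.70 + £7.03 + £0.33 = £19.23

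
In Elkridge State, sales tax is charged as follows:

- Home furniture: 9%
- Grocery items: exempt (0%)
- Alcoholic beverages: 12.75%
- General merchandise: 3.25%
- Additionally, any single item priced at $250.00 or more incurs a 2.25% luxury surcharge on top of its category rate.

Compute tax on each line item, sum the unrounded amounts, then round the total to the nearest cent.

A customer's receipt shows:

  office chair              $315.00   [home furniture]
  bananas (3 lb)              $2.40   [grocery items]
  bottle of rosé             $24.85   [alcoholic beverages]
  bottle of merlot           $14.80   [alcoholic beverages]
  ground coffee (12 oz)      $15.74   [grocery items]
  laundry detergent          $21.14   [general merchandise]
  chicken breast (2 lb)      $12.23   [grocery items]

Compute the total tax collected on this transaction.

Office chair $315.00: home furniture → 9% + 2.25% surcharge = 11.25% → $35.4375
Bananas (3 lb) $2.40: grocery items → 0% → $0.00
Bottle of rosé $24.85: alcoholic beverages → 12.75% → $3.168375
Bottle of merlot $14.80: alcoholic beverages → 12.75% → $1.887
Ground coffee (12 oz) $15.74: grocery items → 0% → $0.00
Laundry detergent $21.14: general merchandise → 3.25% → $0.68705
Chicken breast (2 lb) $12.23: grocery items → 0% → $0.00
Unrounded tax sum = $41.179925 → $41.18

$41.18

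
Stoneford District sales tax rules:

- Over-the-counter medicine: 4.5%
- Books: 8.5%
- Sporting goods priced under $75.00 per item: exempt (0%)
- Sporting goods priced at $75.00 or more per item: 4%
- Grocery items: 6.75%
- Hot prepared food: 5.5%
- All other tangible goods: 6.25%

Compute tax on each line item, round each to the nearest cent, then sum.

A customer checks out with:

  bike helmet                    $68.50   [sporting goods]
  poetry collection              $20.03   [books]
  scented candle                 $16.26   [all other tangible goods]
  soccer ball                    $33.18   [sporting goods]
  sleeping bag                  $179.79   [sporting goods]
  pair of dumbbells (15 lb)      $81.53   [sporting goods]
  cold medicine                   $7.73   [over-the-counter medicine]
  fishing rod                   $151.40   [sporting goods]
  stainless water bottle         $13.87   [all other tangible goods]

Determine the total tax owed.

$20.45

Bike helmet $68.50: sporting goods, under $75.00 → 0% → $0.00
Poetry collection $20.03: books → 8.5% → $1.70
Scented candle $16.26: all other tangible goods → 6.25% → $1.02
Soccer ball $33.18: sporting goods, under $75.00 → 0% → $0.00
Sleeping bag $179.79: sporting goods, $75.00 or more → 4% → $7.19
Pair of dumbbells (15 lb) $81.53: sporting goods, $75.00 or more → 4% → $3.26
Cold medicine $7.73: over-the-counter medicine → 4.5% → $0.35
Fishing rod $151.40: sporting goods, $75.00 or more → 4% → $6.06
Stainless water bottle $13.87: all other tangible goods → 6.25% → $0.87
Total tax = $1.70 + $1.02 + $7.19 + $3.26 + $0.35 + $6.06 + $0.87 = $20.45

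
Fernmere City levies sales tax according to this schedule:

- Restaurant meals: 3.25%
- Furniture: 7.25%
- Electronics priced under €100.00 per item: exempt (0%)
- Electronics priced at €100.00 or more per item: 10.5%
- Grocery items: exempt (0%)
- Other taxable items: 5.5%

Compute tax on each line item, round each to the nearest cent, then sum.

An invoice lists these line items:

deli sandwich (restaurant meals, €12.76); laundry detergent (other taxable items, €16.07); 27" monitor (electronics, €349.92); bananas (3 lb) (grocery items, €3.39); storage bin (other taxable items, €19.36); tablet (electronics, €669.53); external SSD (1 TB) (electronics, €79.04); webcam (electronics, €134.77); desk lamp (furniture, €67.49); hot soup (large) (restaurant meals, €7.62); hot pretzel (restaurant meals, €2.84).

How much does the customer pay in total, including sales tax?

€1491.56

Deli sandwich €12.76: restaurant meals → 3.25% → €0.41
Laundry detergent €16.07: other taxable items → 5.5% → €0.88
27" monitor €349.92: electronics, €100.00 or more → 10.5% → €36.74
Bananas (3 lb) €3.39: grocery items → 0% → €0.00
Storage bin €19.36: other taxable items → 5.5% → €1.06
Tablet €669.53: electronics, €100.00 or more → 10.5% → €70.30
External SSD (1 TB) €79.04: electronics, under €100.00 → 0% → €0.00
Webcam €134.77: electronics, €100.00 or more → 10.5% → €14.15
Desk lamp €67.49: furniture → 7.25% → €4.89
Hot soup (large) €7.62: restaurant meals → 3.25% → €0.25
Hot pretzel €2.84: restaurant meals → 3.25% → €0.09
Subtotal = €1362.79; tax = €128.77; total due = €1491.56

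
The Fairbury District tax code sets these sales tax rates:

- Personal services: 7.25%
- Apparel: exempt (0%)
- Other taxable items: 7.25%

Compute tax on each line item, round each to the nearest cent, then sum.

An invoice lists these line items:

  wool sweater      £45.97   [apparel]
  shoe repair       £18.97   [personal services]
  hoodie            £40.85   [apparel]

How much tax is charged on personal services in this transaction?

Shoe repair £18.97: personal services → 7.25% → £1.38
Tax on personal services = £1.38

£1.38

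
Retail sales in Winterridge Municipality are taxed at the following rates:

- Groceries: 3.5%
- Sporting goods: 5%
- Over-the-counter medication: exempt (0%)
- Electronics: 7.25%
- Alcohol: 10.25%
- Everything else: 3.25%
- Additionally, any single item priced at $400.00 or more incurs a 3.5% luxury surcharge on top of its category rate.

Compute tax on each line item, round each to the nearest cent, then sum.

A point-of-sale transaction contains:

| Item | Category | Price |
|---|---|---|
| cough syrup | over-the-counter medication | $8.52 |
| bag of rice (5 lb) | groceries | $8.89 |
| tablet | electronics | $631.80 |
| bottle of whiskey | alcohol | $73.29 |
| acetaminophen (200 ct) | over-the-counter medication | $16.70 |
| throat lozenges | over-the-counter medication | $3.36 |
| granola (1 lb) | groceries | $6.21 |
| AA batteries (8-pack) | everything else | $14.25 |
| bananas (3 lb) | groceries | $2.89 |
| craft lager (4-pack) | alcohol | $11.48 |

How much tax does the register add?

$77.70

Cough syrup $8.52: over-the-counter medication → 0% → $0.00
Bag of rice (5 lb) $8.89: groceries → 3.5% → $0.31
Tablet $631.80: electronics → 7.25% + 3.5% surcharge = 10.75% → $67.92
Bottle of whiskey $73.29: alcohol → 10.25% → $7.51
Acetaminophen (200 ct) $16.70: over-the-counter medication → 0% → $0.00
Throat lozenges $3.36: over-the-counter medication → 0% → $0.00
Granola (1 lb) $6.21: groceries → 3.5% → $0.22
AA batteries (8-pack) $14.25: everything else → 3.25% → $0.46
Bananas (3 lb) $2.89: groceries → 3.5% → $0.10
Craft lager (4-pack) $11.48: alcohol → 10.25% → $1.18
Total tax = $0.31 + $67.92 + $7.51 + $0.22 + $0.46 + $0.10 + $1.18 = $77.70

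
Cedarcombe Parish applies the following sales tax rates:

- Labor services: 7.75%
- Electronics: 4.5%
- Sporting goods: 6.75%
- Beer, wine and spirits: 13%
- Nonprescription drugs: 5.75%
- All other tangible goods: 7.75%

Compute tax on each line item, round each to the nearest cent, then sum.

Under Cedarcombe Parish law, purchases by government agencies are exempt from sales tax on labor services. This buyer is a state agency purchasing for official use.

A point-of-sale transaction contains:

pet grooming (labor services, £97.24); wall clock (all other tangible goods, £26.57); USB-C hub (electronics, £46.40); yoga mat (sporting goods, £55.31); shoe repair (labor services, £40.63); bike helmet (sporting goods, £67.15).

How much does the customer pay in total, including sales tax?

£345.71

Pet grooming £97.24: labor services, buyer-exempt → 0% → £0.00
Wall clock £26.57: all other tangible goods → 7.75% → £2.06
USB-C hub £46.40: electronics → 4.5% → £2.09
Yoga mat £55.31: sporting goods → 6.75% → £3.73
Shoe repair £40.63: labor services, buyer-exempt → 0% → £0.00
Bike helmet £67.15: sporting goods → 6.75% → £4.53
Subtotal = £333.30; tax = £12.41; total due = £345.71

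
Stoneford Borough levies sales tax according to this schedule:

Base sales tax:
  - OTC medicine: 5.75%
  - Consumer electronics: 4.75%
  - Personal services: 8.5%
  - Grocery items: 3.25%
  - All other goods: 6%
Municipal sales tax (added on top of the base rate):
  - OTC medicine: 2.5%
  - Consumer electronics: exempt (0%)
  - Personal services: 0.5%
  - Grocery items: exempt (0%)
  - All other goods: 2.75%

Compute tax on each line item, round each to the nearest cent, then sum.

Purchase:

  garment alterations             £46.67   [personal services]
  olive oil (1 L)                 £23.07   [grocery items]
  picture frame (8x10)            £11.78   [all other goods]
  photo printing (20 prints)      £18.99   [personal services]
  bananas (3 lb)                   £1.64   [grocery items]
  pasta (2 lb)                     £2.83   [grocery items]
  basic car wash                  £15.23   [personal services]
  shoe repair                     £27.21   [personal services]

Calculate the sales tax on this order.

£11.65

Garment alterations £46.67: personal services → 8.5% + 0.5% municipal = 9% → £4.20
Olive oil (1 L) £23.07: grocery items → 3.25% + 0% municipal = 3.25% → £0.75
Picture frame (8x10) £11.78: all other goods → 6% + 2.75% municipal = 8.75% → £1.03
Photo printing (20 prints) £18.99: personal services → 8.5% + 0.5% municipal = 9% → £1.71
Bananas (3 lb) £1.64: grocery items → 3.25% + 0% municipal = 3.25% → £0.05
Pasta (2 lb) £2.83: grocery items → 3.25% + 0% municipal = 3.25% → £0.09
Basic car wash £15.23: personal services → 8.5% + 0.5% municipal = 9% → £1.37
Shoe repair £27.21: personal services → 8.5% + 0.5% municipal = 9% → £2.45
Total tax = £4.20 + £0.75 + £1.03 + £1.71 + £0.05 + £0.09 + £1.37 + £2.45 = £11.65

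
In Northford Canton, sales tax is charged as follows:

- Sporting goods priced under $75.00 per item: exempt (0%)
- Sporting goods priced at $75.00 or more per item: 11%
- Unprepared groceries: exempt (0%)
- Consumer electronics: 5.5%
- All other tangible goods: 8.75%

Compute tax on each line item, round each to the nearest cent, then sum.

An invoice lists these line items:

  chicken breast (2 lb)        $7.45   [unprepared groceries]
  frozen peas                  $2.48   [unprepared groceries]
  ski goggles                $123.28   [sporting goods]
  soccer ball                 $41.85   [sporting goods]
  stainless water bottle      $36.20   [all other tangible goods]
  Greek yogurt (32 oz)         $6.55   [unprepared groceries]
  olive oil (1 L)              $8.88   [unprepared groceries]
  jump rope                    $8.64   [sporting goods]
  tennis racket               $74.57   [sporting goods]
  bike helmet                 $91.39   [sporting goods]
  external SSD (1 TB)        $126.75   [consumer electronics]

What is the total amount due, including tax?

$561.79

Chicken breast (2 lb) $7.45: unprepared groceries → 0% → $0.00
Frozen peas $2.48: unprepared groceries → 0% → $0.00
Ski goggles $123.28: sporting goods, $75.00 or more → 11% → $13.56
Soccer ball $41.85: sporting goods, under $75.00 → 0% → $0.00
Stainless water bottle $36.20: all other tangible goods → 8.75% → $3.17
Greek yogurt (32 oz) $6.55: unprepared groceries → 0% → $0.00
Olive oil (1 L) $8.88: unprepared groceries → 0% → $0.00
Jump rope $8.64: sporting goods, under $75.00 → 0% → $0.00
Tennis racket $74.57: sporting goods, under $75.00 → 0% → $0.00
Bike helmet $91.39: sporting goods, $75.00 or more → 11% → $10.05
External SSD (1 TB) $126.75: consumer electronics → 5.5% → $6.97
Subtotal = $528.04; tax = $33.75; total due = $561.79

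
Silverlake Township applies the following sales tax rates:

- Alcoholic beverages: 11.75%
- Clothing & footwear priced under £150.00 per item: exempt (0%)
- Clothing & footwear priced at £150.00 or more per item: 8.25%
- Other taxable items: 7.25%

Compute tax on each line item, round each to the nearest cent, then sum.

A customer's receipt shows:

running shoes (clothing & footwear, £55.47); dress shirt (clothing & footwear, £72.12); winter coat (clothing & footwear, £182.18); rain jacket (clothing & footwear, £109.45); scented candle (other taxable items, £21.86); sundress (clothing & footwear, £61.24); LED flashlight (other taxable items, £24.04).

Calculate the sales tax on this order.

£18.35

Running shoes £55.47: clothing & footwear, under £150.00 → 0% → £0.00
Dress shirt £72.12: clothing & footwear, under £150.00 → 0% → £0.00
Winter coat £182.18: clothing & footwear, £150.00 or more → 8.25% → £15.03
Rain jacket £109.45: clothing & footwear, under £150.00 → 0% → £0.00
Scented candle £21.86: other taxable items → 7.25% → £1.58
Sundress £61.24: clothing & footwear, under £150.00 → 0% → £0.00
LED flashlight £24.04: other taxable items → 7.25% → £1.74
Total tax = £15.03 + £1.58 + £1.74 = £18.35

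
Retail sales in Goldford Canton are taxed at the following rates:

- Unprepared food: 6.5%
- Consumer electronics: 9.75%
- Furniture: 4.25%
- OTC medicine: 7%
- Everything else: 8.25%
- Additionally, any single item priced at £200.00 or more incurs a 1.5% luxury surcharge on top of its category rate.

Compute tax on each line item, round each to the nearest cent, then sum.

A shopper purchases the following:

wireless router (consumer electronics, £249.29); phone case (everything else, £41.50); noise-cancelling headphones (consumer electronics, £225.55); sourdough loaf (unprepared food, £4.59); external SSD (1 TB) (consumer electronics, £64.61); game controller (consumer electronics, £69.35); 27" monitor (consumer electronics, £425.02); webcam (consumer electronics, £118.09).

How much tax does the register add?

£129.52

Wireless router £249.29: consumer electronics → 9.75% + 1.5% surcharge = 11.25% → £28.05
Phone case £41.50: everything else → 8.25% → £3.42
Noise-cancelling headphones £225.55: consumer electronics → 9.75% + 1.5% surcharge = 11.25% → £25.37
Sourdough loaf £4.59: unprepared food → 6.5% → £0.30
External SSD (1 TB) £64.61: consumer electronics → 9.75% → £6.30
Game controller £69.35: consumer electronics → 9.75% → £6.76
27" monitor £425.02: consumer electronics → 9.75% + 1.5% surcharge = 11.25% → £47.81
Webcam £118.09: consumer electronics → 9.75% → £11.51
Total tax = £28.05 + £3.42 + £25.37 + £0.30 + £6.30 + £6.76 + £47.81 + £11.51 = £129.52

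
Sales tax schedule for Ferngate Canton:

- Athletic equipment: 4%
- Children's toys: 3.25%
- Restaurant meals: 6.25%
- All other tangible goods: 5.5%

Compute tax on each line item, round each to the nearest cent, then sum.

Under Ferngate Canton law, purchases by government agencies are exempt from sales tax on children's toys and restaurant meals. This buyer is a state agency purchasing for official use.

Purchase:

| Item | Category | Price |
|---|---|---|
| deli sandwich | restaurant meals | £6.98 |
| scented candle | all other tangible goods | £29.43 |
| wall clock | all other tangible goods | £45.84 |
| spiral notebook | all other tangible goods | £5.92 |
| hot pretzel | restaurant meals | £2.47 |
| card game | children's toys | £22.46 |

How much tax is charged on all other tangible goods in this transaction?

£4.47

Scented candle £29.43: all other tangible goods → 5.5% → £1.62
Wall clock £45.84: all other tangible goods → 5.5% → £2.52
Spiral notebook £5.92: all other tangible goods → 5.5% → £0.33
Tax on all other tangible goods = £1.62 + £2.52 + £0.33 = £4.47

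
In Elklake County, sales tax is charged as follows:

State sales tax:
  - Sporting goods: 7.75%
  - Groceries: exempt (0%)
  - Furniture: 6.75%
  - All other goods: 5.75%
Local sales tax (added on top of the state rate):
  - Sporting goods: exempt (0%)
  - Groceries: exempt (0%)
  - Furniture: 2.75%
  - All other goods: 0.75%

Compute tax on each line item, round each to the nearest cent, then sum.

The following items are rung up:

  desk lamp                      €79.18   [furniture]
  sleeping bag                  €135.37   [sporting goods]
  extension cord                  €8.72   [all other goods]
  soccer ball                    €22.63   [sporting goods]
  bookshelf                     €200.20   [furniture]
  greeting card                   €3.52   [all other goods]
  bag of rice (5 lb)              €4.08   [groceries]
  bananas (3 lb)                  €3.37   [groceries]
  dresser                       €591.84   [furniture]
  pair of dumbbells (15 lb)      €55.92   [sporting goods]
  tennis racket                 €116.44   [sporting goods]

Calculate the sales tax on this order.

Desk lamp €79.18: furniture → 6.75% + 2.75% local = 9.5% → €7.52
Sleeping bag €135.37: sporting goods → 7.75% + 0% local = 7.75% → €10.49
Extension cord €8.72: all other goods → 5.75% + 0.75% local = 6.5% → €0.57
Soccer ball €22.63: sporting goods → 7.75% + 0% local = 7.75% → €1.75
Bookshelf €200.20: furniture → 6.75% + 2.75% local = 9.5% → €19.02
Greeting card €3.52: all other goods → 5.75% + 0.75% local = 6.5% → €0.23
Bag of rice (5 lb) €4.08: groceries → 0% + 0% local = 0% → €0.00
Bananas (3 lb) €3.37: groceries → 0% + 0% local = 0% → €0.00
Dresser €591.84: furniture → 6.75% + 2.75% local = 9.5% → €56.22
Pair of dumbbells (15 lb) €55.92: sporting goods → 7.75% + 0% local = 7.75% → €4.33
Tennis racket €116.44: sporting goods → 7.75% + 0% local = 7.75% → €9.02
Total tax = €7.52 + €10.49 + €0.57 + €1.75 + €19.02 + €0.23 + €56.22 + €4.33 + €9.02 = €109.15

€109.15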